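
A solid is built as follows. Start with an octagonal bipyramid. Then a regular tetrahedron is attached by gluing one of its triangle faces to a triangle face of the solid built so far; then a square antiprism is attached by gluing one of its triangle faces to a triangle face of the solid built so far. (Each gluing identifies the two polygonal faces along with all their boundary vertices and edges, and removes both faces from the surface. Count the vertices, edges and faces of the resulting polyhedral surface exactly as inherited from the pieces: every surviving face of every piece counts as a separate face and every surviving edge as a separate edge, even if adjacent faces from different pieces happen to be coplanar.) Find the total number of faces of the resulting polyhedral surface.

An octagonal bipyramid: V=10, E=24, F=16.
Attach a regular tetrahedron (V=4, E=6, F=4) along a 3-gon: merge 3 vertices and 3 edges, delete both glued faces → V=11, E=27, F=18.
Attach a square antiprism (V=8, E=16, F=10) along a 3-gon: merge 3 vertices and 3 edges, delete both glued faces → V=16, E=40, F=26.
Check: V − E + F = 16 − 40 + 26 = 2.

26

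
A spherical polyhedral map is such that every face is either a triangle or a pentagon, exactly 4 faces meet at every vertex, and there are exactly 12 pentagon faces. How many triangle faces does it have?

Let x be the number of triangles; then F = 12 + x.
Edge–face incidences: 2E = 5·12 + 3·x = 60 + 3x.
Every vertex has degree 4, so 4V = 2E.
Euler: V − E + F = 2 ⇒ (2E)/4 − E + (12 + x) = 2.
Multiply by 8: 2·(2E) − 4·(2E) + 8·(12 + x) = 16, i.e. 96 + 8x − 2·(60 + 3x) = 16.
Collecting terms: 2x − 24 = 16, so 2x = 40, so x = 20.
Then 2E = 60 + 3·20 = 120, so E = 60, V = 2E/4 = 30, F = 12 + 20 = 32.

20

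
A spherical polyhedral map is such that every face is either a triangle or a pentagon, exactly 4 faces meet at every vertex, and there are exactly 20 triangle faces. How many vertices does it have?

Let x be the number of pentagons; then F = 20 + x.
Edge–face incidences: 2E = 3·20 + 5·x = 60 + 5x.
Every vertex has degree 4, so 4V = 2E.
Euler: V − E + F = 2 ⇒ (2E)/4 − E + (20 + x) = 2.
Multiply by 8: 2·(2E) − 4·(2E) + 8·(20 + x) = 16, i.e. 160 + 8x − 2·(60 + 5x) = 16.
Collecting terms: −2x + 40 = 16, so −2x = −24, so x = 12.
Then 2E = 60 + 5·12 = 120, so E = 60, V = 2E/4 = 30, F = 20 + 12 = 32.

30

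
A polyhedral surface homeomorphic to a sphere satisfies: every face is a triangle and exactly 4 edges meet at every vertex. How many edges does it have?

12

Each face has 3 edges and each edge borders two faces, so 2E = 3F.
Each vertex has degree 4, so 4V = 2E and hence V = 3F/4.
Euler: V − E + F = 2 ⇒ (3F/4) − (3F/2) + F = 2.
Multiply by 8: (6 − 12 + 8)F = 16, i.e. 2F = 16.
So F = 8, E = 3·8/2 = 12, V = 3·8/4 = 6.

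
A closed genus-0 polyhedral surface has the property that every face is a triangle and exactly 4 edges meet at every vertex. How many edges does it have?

12

Each face has 3 edges and each edge borders two faces, so 2E = 3F.
Each vertex has degree 4, so 4V = 2E and hence V = 3F/4.
Euler: V − E + F = 2 ⇒ (3F/4) − (3F/2) + F = 2.
Multiply by 8: (6 − 12 + 8)F = 16, i.e. 2F = 16.
So F = 8, E = 3·8/2 = 12, V = 3·8/4 = 6.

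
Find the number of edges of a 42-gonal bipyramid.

126

A bipyramid over an n-gon has 2n triangular faces and n + 2 vertices: V = 42 + 2 = 44, E = 3·42 = 126, F = 2·42 = 84.
Check: V − E + F = 44 − 126 + 84 = 2.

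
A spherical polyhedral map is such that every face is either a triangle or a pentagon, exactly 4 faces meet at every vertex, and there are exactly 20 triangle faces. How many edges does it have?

60

Let x be the number of pentagons; then F = 20 + x.
Edge–face incidences: 2E = 3·20 + 5·x = 60 + 5x.
Every vertex has degree 4, so 4V = 2E.
Euler: V − E + F = 2 ⇒ (2E)/4 − E + (20 + x) = 2.
Multiply by 8: 2·(2E) − 4·(2E) + 8·(20 + x) = 16, i.e. 160 + 8x − 2·(60 + 5x) = 16.
Collecting terms: −2x + 40 = 16, so −2x = −24, so x = 12.
Then 2E = 60 + 5·12 = 120, so E = 60, V = 2E/4 = 30, F = 20 + 12 = 32.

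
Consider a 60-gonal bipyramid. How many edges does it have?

A bipyramid over an n-gon has 2n triangular faces and n + 2 vertices: V = 60 + 2 = 62, E = 3·60 = 180, F = 2·60 = 120.

180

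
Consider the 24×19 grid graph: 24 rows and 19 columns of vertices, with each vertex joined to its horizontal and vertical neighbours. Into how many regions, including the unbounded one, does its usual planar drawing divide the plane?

The grid has V = 24·19 = 456 vertices and E = 24·18 + 19·23 = 869 edges.
F = 2 − V + E = 2 − 456 + 869 = 415.

415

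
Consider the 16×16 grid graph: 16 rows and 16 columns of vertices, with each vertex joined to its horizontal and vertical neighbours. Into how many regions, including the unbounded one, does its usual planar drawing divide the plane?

The grid has V = 16·16 = 256 vertices and E = 16·15 + 16·15 = 480 edges.
F = 2 − V + E = 2 − 256 + 480 = 226.

226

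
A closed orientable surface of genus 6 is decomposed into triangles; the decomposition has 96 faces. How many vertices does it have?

χ = 2 − 2·6 = -10, and every face is a triangle so 3F = 2E.
E = 3·96/2 = 144. Then V = -10 + E − F = -10 + 144 − 96 = 38.

38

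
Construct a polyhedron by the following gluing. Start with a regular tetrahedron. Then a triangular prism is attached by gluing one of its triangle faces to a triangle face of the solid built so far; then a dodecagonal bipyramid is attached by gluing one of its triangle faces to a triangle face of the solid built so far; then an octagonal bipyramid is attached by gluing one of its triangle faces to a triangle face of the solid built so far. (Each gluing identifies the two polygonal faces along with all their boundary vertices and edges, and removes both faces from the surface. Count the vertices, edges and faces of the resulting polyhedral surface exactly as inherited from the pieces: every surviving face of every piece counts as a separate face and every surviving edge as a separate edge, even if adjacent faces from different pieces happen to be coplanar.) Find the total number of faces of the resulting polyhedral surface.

A regular tetrahedron: V=4, E=6, F=4.
Attach a triangular prism (V=6, E=9, F=5) along a 3-gon: merge 3 vertices and 3 edges, delete both glued faces → V=7, E=12, F=7.
Attach a dodecagonal bipyramid (V=14, E=36, F=24) along a 3-gon: merge 3 vertices and 3 edges, delete both glued faces → V=18, E=45, F=29.
Attach an octagonal bipyramid (V=10, E=24, F=16) along a 3-gon: merge 3 vertices and 3 edges, delete both glued faces → V=25, E=66, F=43.
Check: V − E + F = 25 − 66 + 43 = 2.

43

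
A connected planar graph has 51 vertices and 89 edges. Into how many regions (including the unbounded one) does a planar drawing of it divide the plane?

40

Euler's formula for a connected plane graph: V − E + F = 2, so F = 2 − 51 + 89 = 40.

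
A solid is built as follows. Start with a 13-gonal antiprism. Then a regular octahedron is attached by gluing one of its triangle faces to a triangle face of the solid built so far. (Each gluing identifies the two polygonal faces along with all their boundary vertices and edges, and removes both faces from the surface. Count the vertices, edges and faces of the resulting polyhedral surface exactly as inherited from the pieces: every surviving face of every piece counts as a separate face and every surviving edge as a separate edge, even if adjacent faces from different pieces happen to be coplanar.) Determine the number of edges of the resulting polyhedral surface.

61

A 13-gonal antiprism: V=26, E=52, F=28.
Attach a regular octahedron (V=6, E=12, F=8) along a 3-gon: merge 3 vertices and 3 edges, delete both glued faces → V=29, E=61, F=34.
Check: V − E + F = 29 − 61 + 34 = 2.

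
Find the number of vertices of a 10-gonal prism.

20

A prism on an n-gon has two n-gon bases and n rectangular sides: V = 2·10 = 20, E = 3·10 = 30, F = 10 + 2 = 12.
Check: V − E + F = 20 − 30 + 12 = 2.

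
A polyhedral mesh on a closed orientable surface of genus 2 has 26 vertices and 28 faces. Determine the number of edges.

56

For a closed orientable surface of genus 2, χ = 2 − 2·2 = -2.
E = V + F − (-2) = 26 + 28 − (-2) = 56.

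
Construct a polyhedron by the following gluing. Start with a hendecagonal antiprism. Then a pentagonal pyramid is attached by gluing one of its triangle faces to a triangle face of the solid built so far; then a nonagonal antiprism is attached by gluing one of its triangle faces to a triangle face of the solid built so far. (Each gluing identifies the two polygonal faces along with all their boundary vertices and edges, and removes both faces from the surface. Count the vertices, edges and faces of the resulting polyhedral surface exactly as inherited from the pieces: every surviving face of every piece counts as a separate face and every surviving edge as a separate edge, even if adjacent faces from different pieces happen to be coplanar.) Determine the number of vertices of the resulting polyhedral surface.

40

A hendecagonal antiprism: V=22, E=44, F=24.
Attach a pentagonal pyramid (V=6, E=10, F=6) along a 3-gon: merge 3 vertices and 3 edges, delete both glued faces → V=25, E=51, F=28.
Attach a nonagonal antiprism (V=18, E=36, F=20) along a 3-gon: merge 3 vertices and 3 edges, delete both glued faces → V=40, E=84, F=46.
Check: V − E + F = 40 − 84 + 46 = 2.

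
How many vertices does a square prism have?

A prism on an n-gon has two n-gon bases and n rectangular sides: V = 2·4 = 8, E = 3·4 = 12, F = 4 + 2 = 6.
Check: V − E + F = 8 − 12 + 6 = 2.

8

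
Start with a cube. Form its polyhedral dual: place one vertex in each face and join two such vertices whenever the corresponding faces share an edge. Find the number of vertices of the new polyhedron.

6

The base solid has V = 8, E = 12, F = 6.
The dual swaps V and F and preserves E: V′ = F = 6, E′ = E = 12, F′ = V = 8.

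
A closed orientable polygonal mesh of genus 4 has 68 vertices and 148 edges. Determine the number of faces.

For a closed orientable surface of genus 4, χ = 2 − 2·4 = -6.
F = -6 − V + E = -6 − 68 + 148 = 74.

74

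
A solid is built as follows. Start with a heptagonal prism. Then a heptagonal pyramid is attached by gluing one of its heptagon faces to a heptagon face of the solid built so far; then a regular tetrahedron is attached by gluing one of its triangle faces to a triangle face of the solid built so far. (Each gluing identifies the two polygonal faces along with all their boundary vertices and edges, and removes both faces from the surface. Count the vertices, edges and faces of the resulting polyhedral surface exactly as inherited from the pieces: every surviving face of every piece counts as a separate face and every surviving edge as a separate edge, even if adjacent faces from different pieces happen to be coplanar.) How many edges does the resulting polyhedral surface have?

A heptagonal prism: V=14, E=21, F=9.
Attach a heptagonal pyramid (V=8, E=14, F=8) along a 7-gon: merge 7 vertices and 7 edges, delete both glued faces → V=15, E=28, F=15.
Attach a regular tetrahedron (V=4, E=6, F=4) along a 3-gon: merge 3 vertices and 3 edges, delete both glued faces → V=16, E=31, F=17.
Check: V − E + F = 16 − 31 + 17 = 2.

31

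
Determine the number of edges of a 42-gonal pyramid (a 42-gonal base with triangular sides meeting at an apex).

A pyramid on an n-gon base has one n-gon and n triangles: V = 42 + 1 = 43, E = 2·42 = 84, F = 42 + 1 = 43.

84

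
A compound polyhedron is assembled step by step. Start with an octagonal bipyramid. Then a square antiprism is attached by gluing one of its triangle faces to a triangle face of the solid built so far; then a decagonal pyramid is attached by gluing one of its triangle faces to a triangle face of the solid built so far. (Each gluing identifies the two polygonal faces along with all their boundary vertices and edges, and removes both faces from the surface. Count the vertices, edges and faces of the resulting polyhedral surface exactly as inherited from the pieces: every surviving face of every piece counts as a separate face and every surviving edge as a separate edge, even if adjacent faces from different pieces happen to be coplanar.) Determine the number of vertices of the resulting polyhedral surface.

23

An octagonal bipyramid: V=10, E=24, F=16.
Attach a square antiprism (V=8, E=16, F=10) along a 3-gon: merge 3 vertices and 3 edges, delete both glued faces → V=15, E=37, F=24.
Attach a decagonal pyramid (V=11, E=20, F=11) along a 3-gon: merge 3 vertices and 3 edges, delete both glued faces → V=23, E=54, F=33.
Check: V − E + F = 23 − 54 + 33 = 2.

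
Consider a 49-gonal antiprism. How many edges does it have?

An antiprism on an n-gon has two n-gon caps and 2n triangles: V = 2·49 = 98, E = 4·49 = 196, F = 2·49 + 2 = 100.
Check: V − E + F = 98 − 196 + 100 = 2.

196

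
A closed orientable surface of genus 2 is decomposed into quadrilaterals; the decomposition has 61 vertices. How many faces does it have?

63

χ = 2 − 2·2 = -2, and every face is a square so 4F = 2E.
V − E + F = -2 with E = 4F/2 gives 61 − (4/2 − 1)·F = -2, so F = 63 and E = 126.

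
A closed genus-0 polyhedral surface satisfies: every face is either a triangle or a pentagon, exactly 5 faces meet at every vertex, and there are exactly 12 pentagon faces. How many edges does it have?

Let x be the number of triangles; then F = 12 + x.
Edge–face incidences: 2E = 5·12 + 3·x = 60 + 3x.
Every vertex has degree 5, so 5V = 2E.
Euler: V − E + F = 2 ⇒ (2E)/5 − E + (12 + x) = 2.
Multiply by 10: 2·(2E) − 5·(2E) + 10·(12 + x) = 20, i.e. 120 + 10x − 3·(60 + 3x) = 20.
Collecting terms: x − 60 = 20, so x = 80.
Then 2E = 60 + 3·80 = 300, so E = 150, V = 2E/5 = 60, F = 12 + 80 = 92.

150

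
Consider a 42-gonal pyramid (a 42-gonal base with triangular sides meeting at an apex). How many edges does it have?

84

A pyramid on an n-gon base has one n-gon and n triangles: V = 42 + 1 = 43, E = 2·42 = 84, F = 42 + 1 = 43.
Check: V − E + F = 43 − 84 + 43 = 2.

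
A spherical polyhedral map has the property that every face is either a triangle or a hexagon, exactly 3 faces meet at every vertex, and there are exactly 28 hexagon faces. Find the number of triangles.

Let x be the number of triangles; then F = 28 + x.
Edge–face incidences: 2E = 6·28 + 3·x = 168 + 3x.
Every vertex has degree 3, so 3V = 2E.
Euler: V − E + F = 2 ⇒ (2E)/3 − E + (28 + x) = 2.
Multiply by 6: 2·(2E) − 3·(2E) + 6·(28 + x) = 12, i.e. 168 + 6x − (168 + 3x) = 12.
Collecting terms: 3x = 12, so x = 4.
Then 2E = 168 + 3·4 = 180, so E = 90, V = 2E/3 = 60, F = 28 + 4 = 32.

4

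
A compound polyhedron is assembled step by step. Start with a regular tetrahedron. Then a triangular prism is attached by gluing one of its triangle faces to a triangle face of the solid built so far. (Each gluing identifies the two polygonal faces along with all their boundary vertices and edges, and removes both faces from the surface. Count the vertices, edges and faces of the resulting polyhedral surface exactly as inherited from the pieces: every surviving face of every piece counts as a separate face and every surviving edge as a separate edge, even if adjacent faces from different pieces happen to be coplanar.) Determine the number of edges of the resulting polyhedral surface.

A regular tetrahedron: V=4, E=6, F=4.
Attach a triangular prism (V=6, E=9, F=5) along a 3-gon: merge 3 vertices and 3 edges, delete both glued faces → V=7, E=12, F=7.
Check: V − E + F = 7 − 12 + 7 = 2.

12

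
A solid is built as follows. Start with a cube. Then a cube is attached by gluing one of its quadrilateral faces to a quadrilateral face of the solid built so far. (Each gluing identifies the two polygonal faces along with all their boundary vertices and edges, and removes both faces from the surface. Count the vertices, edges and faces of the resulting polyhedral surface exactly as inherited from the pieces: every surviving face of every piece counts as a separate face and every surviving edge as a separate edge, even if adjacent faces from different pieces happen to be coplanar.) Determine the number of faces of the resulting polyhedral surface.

10

A cube: V=8, E=12, F=6.
Attach a cube (V=8, E=12, F=6) along a 4-gon: merge 4 vertices and 4 edges, delete both glued faces → V=12, E=20, F=10.
Check: V − E + F = 12 − 20 + 10 = 2.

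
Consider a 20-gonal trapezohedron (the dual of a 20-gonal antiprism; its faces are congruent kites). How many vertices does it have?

The n-trapezohedron (dual of the n-antiprism) has V = 2·20 + 2 = 42, E = 4·20 = 80, F = 2·20 = 40.

42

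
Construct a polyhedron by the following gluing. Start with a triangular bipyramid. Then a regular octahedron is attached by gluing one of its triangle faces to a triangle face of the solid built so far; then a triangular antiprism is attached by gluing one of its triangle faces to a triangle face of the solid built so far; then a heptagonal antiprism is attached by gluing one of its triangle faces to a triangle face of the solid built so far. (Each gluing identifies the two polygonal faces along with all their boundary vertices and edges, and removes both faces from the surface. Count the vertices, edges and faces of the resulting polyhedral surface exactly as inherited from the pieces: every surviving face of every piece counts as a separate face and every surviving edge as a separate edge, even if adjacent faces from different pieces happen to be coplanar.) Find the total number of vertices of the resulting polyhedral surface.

22

A triangular bipyramid: V=5, E=9, F=6.
Attach a regular octahedron (V=6, E=12, F=8) along a 3-gon: merge 3 vertices and 3 edges, delete both glued faces → V=8, E=18, F=12.
Attach a triangular antiprism (V=6, E=12, F=8) along a 3-gon: merge 3 vertices and 3 edges, delete both glued faces → V=11, E=27, F=18.
Attach a heptagonal antiprism (V=14, E=28, F=16) along a 3-gon: merge 3 vertices and 3 edges, delete both glued faces → V=22, E=52, F=32.
Check: V − E + F = 22 − 52 + 32 = 2.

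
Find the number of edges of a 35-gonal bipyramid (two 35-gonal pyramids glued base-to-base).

A bipyramid over an n-gon has 2n triangular faces and n + 2 vertices: V = 35 + 2 = 37, E = 3·35 = 105, F = 2·35 = 70.

105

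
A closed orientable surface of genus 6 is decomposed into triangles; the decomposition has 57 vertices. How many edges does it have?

201

χ = 2 − 2·6 = -10, and every face is a triangle so 3F = 2E.
V − E + F = -10 with E = 3F/2 gives 57 − (3/2 − 1)·F = -10, so F = 134 and E = 201.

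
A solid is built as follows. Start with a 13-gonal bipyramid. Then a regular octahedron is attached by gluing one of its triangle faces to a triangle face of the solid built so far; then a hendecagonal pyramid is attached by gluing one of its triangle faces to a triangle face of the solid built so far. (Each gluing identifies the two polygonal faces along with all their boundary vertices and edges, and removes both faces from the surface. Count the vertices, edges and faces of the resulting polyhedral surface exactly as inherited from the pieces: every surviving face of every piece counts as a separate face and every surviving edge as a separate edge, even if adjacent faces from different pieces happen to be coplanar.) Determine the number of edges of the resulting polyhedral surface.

A 13-gonal bipyramid: V=15, E=39, F=26.
Attach a regular octahedron (V=6, E=12, F=8) along a 3-gon: merge 3 vertices and 3 edges, delete both glued faces → V=18, E=48, F=32.
Attach a hendecagonal pyramid (V=12, E=22, F=12) along a 3-gon: merge 3 vertices and 3 edges, delete both glued faces → V=27, E=67, F=42.
Check: V − E + F = 27 − 67 + 42 = 2.

67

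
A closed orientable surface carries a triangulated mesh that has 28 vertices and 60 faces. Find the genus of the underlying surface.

Every face is a triangle, so 2E = 3·60 = 180, giving E = 90.
χ = V − E + F = 28 − 90 + 60 = -2.
For a closed orientable surface χ = 2 − 2g, so g = (2 − (-2))/2 = 2.

2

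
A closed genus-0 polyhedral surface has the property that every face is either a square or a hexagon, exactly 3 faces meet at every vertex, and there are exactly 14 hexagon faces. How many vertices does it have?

36

Let x be the number of squares; then F = 14 + x.
Edge–face incidences: 2E = 6·14 + 4·x = 84 + 4x.
Every vertex has degree 3, so 3V = 2E.
Euler: V − E + F = 2 ⇒ (2E)/3 − E + (14 + x) = 2.
Multiply by 6: 2·(2E) − 3·(2E) + 6·(14 + x) = 12, i.e. 84 + 6x − (84 + 4x) = 12.
Collecting terms: 2x = 12, so x = 6.
Then 2E = 84 + 4·6 = 108, so E = 54, V = 2E/3 = 36, F = 14 + 6 = 20.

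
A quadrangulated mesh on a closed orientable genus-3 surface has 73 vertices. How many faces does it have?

77

χ = 2 − 2·3 = -4, and every face is a square so 4F = 2E.
V − E + F = -4 with E = 4F/2 gives 73 − (4/2 − 1)·F = -4, so F = 77 and E = 154.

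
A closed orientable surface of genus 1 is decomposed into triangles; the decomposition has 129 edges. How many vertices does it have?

43

χ = 2 − 2·1 = 0, and every face is a triangle so 3F = 2E.
F = 2E/3 = 86. Then V = 0 + E − F = 0 + 129 − 86 = 43.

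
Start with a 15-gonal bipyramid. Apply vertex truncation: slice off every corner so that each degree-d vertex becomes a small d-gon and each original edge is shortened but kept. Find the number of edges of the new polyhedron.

The base solid has V = 17, E = 45, F = 30.
Truncation replaces each original edge-end by a new vertex, so V′ = 2E = 90.
Each original edge survives, and each old vertex of degree d contributes d new edges; summing degrees gives Σd = 2E, so E′ = E + 2E = 3E = 135.
Each original face survives and each original vertex becomes one new face: F′ = F + V = 47.

135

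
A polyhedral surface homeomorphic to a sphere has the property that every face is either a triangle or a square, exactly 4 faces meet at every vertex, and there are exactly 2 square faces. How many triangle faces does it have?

Let x be the number of triangles; then F = 2 + x.
Edge–face incidences: 2E = 4·2 + 3·x = 8 + 3x.
Every vertex has degree 4, so 4V = 2E.
Euler: V − E + F = 2 ⇒ (2E)/4 − E + (2 + x) = 2.
Multiply by 8: 2·(2E) − 4·(2E) + 8·(2 + x) = 16, i.e. 16 + 8x − 2·(8 + 3x) = 16.
Collecting terms: 2x = 16, so x = 8.
Then 2E = 8 + 3·8 = 32, so E = 16, V = 2E/4 = 8, F = 2 + 8 = 10.

8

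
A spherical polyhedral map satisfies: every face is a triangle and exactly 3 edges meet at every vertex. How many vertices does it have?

Each face has 3 edges and each edge borders two faces, so 2E = 3F.
Each vertex has degree 3, so 3V = 2E and hence V = 3F/3.
Euler: V − E + F = 2 ⇒ (3F/3) − (3F/2) + F = 2.
Multiply by 6: (6 − 9 + 6)F = 12, i.e. 3F = 12.
So F = 4, E = 3·4/2 = 6, V = 3·4/3 = 4.

4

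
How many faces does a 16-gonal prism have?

18

A prism on an n-gon has two n-gon bases and n rectangular sides: V = 2·16 = 32, E = 3·16 = 48, F = 16 + 2 = 18.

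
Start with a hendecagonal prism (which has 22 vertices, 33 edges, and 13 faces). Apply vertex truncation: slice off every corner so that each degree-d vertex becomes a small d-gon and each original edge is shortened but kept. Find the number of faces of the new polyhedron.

Truncation replaces each original edge-end by a new vertex, so V′ = 2E = 66.
Each original edge survives, and each old vertex of degree d contributes d new edges; summing degrees gives Σd = 2E, so E′ = E + 2E = 3E = 99.
Each original face survives and each original vertex becomes one new face: F′ = F + V = 35.

35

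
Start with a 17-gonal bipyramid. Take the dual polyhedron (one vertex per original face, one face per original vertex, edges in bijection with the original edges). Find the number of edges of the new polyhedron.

51

The base solid has V = 19, E = 51, F = 34.
The dual swaps V and F and preserves E: V′ = F = 34, E′ = E = 51, F′ = V = 19.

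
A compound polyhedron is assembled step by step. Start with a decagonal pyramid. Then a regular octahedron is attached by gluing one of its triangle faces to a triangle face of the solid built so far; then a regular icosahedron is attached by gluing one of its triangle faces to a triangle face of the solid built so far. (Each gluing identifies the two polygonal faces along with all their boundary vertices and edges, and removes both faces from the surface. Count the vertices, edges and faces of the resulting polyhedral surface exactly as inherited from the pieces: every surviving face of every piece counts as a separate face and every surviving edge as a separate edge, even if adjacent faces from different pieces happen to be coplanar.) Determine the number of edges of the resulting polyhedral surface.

56

A decagonal pyramid: V=11, E=20, F=11.
Attach a regular octahedron (V=6, E=12, F=8) along a 3-gon: merge 3 vertices and 3 edges, delete both glued faces → V=14, E=29, F=17.
Attach a regular icosahedron (V=12, E=30, F=20) along a 3-gon: merge 3 vertices and 3 edges, delete both glued faces → V=23, E=56, F=35.
Check: V − E + F = 23 − 56 + 35 = 2.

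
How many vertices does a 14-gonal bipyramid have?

A bipyramid over an n-gon has 2n triangular faces and n + 2 vertices: V = 14 + 2 = 16, E = 3·14 = 42, F = 2·14 = 28.

16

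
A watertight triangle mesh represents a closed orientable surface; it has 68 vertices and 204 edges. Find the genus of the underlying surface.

Every face is a triangle and each edge borders two faces, so 3F = 2·204, giving F = 136.
χ = V − E + F = 68 − 204 + 136 = 0.
For a closed orientable surface χ = 2 − 2g, so g = (2 − (0))/2 = 1.

1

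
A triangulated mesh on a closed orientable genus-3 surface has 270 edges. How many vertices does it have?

χ = 2 − 2·3 = -4, and every face is a triangle so 3F = 2E.
F = 2E/3 = 180. Then V = -4 + E − F = -4 + 270 − 180 = 86.

86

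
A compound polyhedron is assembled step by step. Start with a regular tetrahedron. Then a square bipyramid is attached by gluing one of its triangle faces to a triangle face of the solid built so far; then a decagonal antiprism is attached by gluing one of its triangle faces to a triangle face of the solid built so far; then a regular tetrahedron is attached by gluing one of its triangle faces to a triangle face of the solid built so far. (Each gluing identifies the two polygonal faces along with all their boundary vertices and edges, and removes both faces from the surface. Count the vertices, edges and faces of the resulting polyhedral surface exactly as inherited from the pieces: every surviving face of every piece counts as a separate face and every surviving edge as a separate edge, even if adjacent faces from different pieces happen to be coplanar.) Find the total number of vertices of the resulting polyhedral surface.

A regular tetrahedron: V=4, E=6, F=4.
Attach a square bipyramid (V=6, E=12, F=8) along a 3-gon: merge 3 vertices and 3 edges, delete both glued faces → V=7, E=15, F=10.
Attach a decagonal antiprism (V=20, E=40, F=22) along a 3-gon: merge 3 vertices and 3 edges, delete both glued faces → V=24, E=52, F=30.
Attach a regular tetrahedron (V=4, E=6, F=4) along a 3-gon: merge 3 vertices and 3 edges, delete both glued faces → V=25, E=55, F=32.
Check: V − E + F = 25 − 55 + 32 = 2.

25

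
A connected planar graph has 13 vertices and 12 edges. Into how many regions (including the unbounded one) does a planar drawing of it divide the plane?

Euler's formula for a connected plane graph: V − E + F = 2, so F = 2 − 13 + 12 = 1.

1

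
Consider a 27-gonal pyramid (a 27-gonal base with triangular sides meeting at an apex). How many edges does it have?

54

A pyramid on an n-gon base has one n-gon and n triangles: V = 27 + 1 = 28, E = 2·27 = 54, F = 27 + 1 = 28.
Check: V − E + F = 28 − 54 + 28 = 2.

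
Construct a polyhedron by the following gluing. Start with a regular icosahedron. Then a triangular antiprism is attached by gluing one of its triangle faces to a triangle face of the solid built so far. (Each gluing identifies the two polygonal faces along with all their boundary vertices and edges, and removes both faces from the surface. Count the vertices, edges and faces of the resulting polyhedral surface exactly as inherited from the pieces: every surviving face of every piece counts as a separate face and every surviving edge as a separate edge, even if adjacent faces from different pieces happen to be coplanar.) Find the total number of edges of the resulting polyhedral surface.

39

A regular icosahedron: V=12, E=30, F=20.
Attach a triangular antiprism (V=6, E=12, F=8) along a 3-gon: merge 3 vertices and 3 edges, delete both glued faces → V=15, E=39, F=26.
Check: V − E + F = 15 − 39 + 26 = 2.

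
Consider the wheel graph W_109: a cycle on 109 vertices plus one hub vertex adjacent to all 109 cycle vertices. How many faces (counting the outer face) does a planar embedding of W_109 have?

W_109 has V = 109 + 1 = 110 vertices and E = 2·109 = 218 edges.
By Euler's formula F = 2 − V + E = 2 − 110 + 218 = 110.

110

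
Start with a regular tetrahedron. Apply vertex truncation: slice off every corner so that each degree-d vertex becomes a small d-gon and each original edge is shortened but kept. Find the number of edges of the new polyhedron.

18

The base solid has V = 4, E = 6, F = 4.
Truncation replaces each original edge-end by a new vertex, so V′ = 2E = 12.
Each original edge survives, and each old vertex of degree d contributes d new edges; summing degrees gives Σd = 2E, so E′ = E + 2E = 3E = 18.
Each original face survives and each original vertex becomes one new face: F′ = F + V = 8.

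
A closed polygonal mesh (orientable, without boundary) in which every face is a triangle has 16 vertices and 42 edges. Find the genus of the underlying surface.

Every face is a triangle and each edge borders two faces, so 3F = 2·42, giving F = 28.
χ = V − E + F = 16 − 42 + 28 = 2.
For a closed orientable surface χ = 2 − 2g, so g = (2 − (2))/2 = 0.

0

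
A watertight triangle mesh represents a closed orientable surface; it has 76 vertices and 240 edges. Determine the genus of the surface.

3

Every face is a triangle and each edge borders two faces, so 3F = 2·240, giving F = 160.
χ = V − E + F = 76 − 240 + 160 = -4.
For a closed orientable surface χ = 2 − 2g, so g = (2 − (-4))/2 = 3.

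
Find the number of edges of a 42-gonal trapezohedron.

168

The n-trapezohedron (dual of the n-antiprism) has V = 2·42 + 2 = 86, E = 4·42 = 168, F = 2·42 = 84.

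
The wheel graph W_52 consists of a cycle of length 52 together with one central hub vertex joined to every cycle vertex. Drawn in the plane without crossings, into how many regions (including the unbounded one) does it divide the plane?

W_52 has V = 52 + 1 = 53 vertices and E = 2·52 = 104 edges.
By Euler's formula F = 2 − V + E = 2 − 53 + 104 = 53.

53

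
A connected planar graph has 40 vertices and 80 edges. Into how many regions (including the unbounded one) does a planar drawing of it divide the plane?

Euler's formula for a connected plane graph: V − E + F = 2, so F = 2 − 40 + 80 = 42.

42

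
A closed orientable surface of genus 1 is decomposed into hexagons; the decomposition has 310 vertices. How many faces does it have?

155

χ = 2 − 2·1 = 0, and every face is a hexagon so 6F = 2E.
V − E + F = 0 with E = 6F/2 gives 310 − (6/2 − 1)·F = 0, so F = 155 and E = 465.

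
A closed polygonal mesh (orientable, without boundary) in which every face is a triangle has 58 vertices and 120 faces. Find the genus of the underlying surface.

2

Every face is a triangle, so 2E = 3·120 = 360, giving E = 180.
χ = V − E + F = 58 − 180 + 120 = -2.
For a closed orientable surface χ = 2 − 2g, so g = (2 − (-2))/2 = 2.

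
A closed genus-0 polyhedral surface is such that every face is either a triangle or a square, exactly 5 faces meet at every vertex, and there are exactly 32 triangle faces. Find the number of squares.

6

Let x be the number of squares; then F = 32 + x.
Edge–face incidences: 2E = 3·32 + 4·x = 96 + 4x.
Every vertex has degree 5, so 5V = 2E.
Euler: V − E + F = 2 ⇒ (2E)/5 − E + (32 + x) = 2.
Multiply by 10: 2·(2E) − 5·(2E) + 10·(32 + x) = 20, i.e. 320 + 10x − 3·(96 + 4x) = 20.
Collecting terms: −2x + 32 = 20, so −2x = −12, so x = 6.
Then 2E = 96 + 4·6 = 120, so E = 60, V = 2E/5 = 24, F = 32 + 6 = 38.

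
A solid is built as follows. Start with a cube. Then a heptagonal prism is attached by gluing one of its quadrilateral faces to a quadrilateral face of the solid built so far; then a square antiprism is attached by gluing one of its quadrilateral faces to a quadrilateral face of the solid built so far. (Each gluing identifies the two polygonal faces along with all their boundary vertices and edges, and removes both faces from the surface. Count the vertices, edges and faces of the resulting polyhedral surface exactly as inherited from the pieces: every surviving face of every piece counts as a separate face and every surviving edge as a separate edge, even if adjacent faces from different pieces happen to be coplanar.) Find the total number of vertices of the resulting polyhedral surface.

22

A cube: V=8, E=12, F=6.
Attach a heptagonal prism (V=14, E=21, F=9) along a 4-gon: merge 4 vertices and 4 edges, delete both glued faces → V=18, E=29, F=13.
Attach a square antiprism (V=8, E=16, F=10) along a 4-gon: merge 4 vertices and 4 edges, delete both glued faces → V=22, E=41, F=21.
Check: V − E + F = 22 − 41 + 21 = 2.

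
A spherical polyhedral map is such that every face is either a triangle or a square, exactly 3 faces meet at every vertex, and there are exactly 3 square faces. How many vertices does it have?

6

Let x be the number of triangles; then F = 3 + x.
Edge–face incidences: 2E = 4·3 + 3·x = 12 + 3x.
Every vertex has degree 3, so 3V = 2E.
Euler: V − E + F = 2 ⇒ (2E)/3 − E + (3 + x) = 2.
Multiply by 6: 2·(2E) − 3·(2E) + 6·(3 + x) = 12, i.e. 18 + 6x − (12 + 3x) = 12.
Collecting terms: 3x + 6 = 12, so 3x = 6, so x = 2.
Then 2E = 12 + 3·2 = 18, so E = 9, V = 2E/3 = 6, F = 3 + 2 = 5.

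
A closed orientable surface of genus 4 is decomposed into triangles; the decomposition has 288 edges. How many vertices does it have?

χ = 2 − 2·4 = -6, and every face is a triangle so 3F = 2E.
F = 2E/3 = 192. Then V = -6 + E − F = -6 + 288 − 192 = 90.

90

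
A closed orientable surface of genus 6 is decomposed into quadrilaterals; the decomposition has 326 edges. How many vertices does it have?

χ = 2 − 2·6 = -10, and every face is a square so 4F = 2E.
F = 2E/4 = 163. Then V = -10 + E − F = -10 + 326 − 163 = 153.

153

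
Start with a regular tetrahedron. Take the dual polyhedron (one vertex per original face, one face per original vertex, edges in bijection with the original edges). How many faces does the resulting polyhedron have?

4

The base solid has V = 4, E = 6, F = 4.
The dual swaps V and F and preserves E: V′ = F = 4, E′ = E = 6, F′ = V = 4.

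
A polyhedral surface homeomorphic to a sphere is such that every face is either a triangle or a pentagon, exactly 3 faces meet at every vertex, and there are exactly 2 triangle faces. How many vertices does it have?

12

Let x be the number of pentagons; then F = 2 + x.
Edge–face incidences: 2E = 3·2 + 5·x = 6 + 5x.
Every vertex has degree 3, so 3V = 2E.
Euler: V − E + F = 2 ⇒ (2E)/3 − E + (2 + x) = 2.
Multiply by 6: 2·(2E) − 3·(2E) + 6·(2 + x) = 12, i.e. 12 + 6x − (6 + 5x) = 12.
Collecting terms: x + 6 = 12, so x = 6.
Then 2E = 6 + 5·6 = 36, so E = 18, V = 2E/3 = 12, F = 2 + 6 = 8.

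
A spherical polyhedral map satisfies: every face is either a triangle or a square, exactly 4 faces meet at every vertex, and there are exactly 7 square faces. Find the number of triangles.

8

Let x be the number of triangles; then F = 7 + x.
Edge–face incidences: 2E = 4·7 + 3·x = 28 + 3x.
Every vertex has degree 4, so 4V = 2E.
Euler: V − E + F = 2 ⇒ (2E)/4 − E + (7 + x) = 2.
Multiply by 8: 2·(2E) − 4·(2E) + 8·(7 + x) = 16, i.e. 56 + 8x − 2·(28 + 3x) = 16.
Collecting terms: 2x = 16, so x = 8.
Then 2E = 28 + 3·8 = 52, so E = 26, V = 2E/4 = 13, F = 7 + 8 = 15.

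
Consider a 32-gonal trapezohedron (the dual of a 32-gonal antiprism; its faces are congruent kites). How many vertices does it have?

66

The n-trapezohedron (dual of the n-antiprism) has V = 2·32 + 2 = 66, E = 4·32 = 128, F = 2·32 = 64.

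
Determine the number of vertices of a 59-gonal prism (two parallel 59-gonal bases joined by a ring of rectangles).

118

A prism on an n-gon has two n-gon bases and n rectangular sides: V = 2·59 = 118, E = 3·59 = 177, F = 59 + 2 = 61.
Check: V − E + F = 118 − 177 + 61 = 2.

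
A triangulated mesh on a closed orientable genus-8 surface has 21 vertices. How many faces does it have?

χ = 2 − 2·8 = -14, and every face is a triangle so 3F = 2E.
V − E + F = -14 with E = 3F/2 gives 21 − (3/2 − 1)·F = -14, so F = 70 and E = 105.

70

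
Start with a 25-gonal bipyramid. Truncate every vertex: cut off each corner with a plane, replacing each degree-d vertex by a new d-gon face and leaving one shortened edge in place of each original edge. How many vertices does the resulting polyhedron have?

The base solid has V = 27, E = 75, F = 50.
Truncation replaces each original edge-end by a new vertex, so V′ = 2E = 150.
Each original edge survives, and each old vertex of degree d contributes d new edges; summing degrees gives Σd = 2E, so E′ = E + 2E = 3E = 225.
Each original face survives and each original vertex becomes one new face: F′ = F + V = 77.

150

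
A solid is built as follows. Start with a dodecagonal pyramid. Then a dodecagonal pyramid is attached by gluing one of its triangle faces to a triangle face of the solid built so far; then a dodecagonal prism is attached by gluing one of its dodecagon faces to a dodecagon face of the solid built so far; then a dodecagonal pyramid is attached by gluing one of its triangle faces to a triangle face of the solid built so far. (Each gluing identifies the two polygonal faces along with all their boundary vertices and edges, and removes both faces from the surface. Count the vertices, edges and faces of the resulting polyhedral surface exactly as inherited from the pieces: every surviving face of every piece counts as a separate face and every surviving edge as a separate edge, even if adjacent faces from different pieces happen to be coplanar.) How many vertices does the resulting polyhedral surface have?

45

A dodecagonal pyramid: V=13, E=24, F=13.
Attach a dodecagonal pyramid (V=13, E=24, F=13) along a 3-gon: merge 3 vertices and 3 edges, delete both glued faces → V=23, E=45, F=24.
Attach a dodecagonal prism (V=24, E=36, F=14) along a 12-gon: merge 12 vertices and 12 edges, delete both glued faces → V=35, E=69, F=36.
Attach a dodecagonal pyramid (V=13, E=24, F=13) along a 3-gon: merge 3 vertices and 3 edges, delete both glued faces → V=45, E=90, F=47.
Check: V − E + F = 45 − 90 + 47 = 2.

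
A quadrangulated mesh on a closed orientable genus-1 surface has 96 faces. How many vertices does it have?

χ = 2 − 2·1 = 0, and every face is a square so 4F = 2E.
E = 4·96/2 = 192. Then V = 0 + E − F = 0 + 192 − 96 = 96.

96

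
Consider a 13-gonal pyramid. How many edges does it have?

A pyramid on an n-gon base has one n-gon and n triangles: V = 13 + 1 = 14, E = 2·13 = 26, F = 13 + 1 = 14.

26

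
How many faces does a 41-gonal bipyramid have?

82

A bipyramid over an n-gon has 2n triangular faces and n + 2 vertices: V = 41 + 2 = 43, E = 3·41 = 123, F = 2·41 = 82.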